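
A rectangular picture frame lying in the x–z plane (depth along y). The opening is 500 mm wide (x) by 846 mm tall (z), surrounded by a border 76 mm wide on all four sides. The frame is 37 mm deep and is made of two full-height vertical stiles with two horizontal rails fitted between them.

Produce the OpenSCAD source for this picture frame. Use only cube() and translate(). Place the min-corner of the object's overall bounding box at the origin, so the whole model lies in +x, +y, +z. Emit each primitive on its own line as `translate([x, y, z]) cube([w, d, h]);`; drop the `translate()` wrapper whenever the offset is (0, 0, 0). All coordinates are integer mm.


cube([76, 37, 998]);
translate([576, 0, 0]) cube([76, 37, 998]);
translate([76, 0, 0]) cube([500, 37, 76]);
translate([76, 0, 922]) cube([500, 37, 76]);


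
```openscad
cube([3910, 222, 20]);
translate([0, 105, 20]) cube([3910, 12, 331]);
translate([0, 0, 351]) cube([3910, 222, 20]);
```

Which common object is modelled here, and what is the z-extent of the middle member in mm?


An I-beam. The web height is 331 mm.

Two wide flanges with a thin centred web — an I-beam. Overall 371 mm minus two 20 mm flanges gives a web of 371 − 2·20 = 331 mm.


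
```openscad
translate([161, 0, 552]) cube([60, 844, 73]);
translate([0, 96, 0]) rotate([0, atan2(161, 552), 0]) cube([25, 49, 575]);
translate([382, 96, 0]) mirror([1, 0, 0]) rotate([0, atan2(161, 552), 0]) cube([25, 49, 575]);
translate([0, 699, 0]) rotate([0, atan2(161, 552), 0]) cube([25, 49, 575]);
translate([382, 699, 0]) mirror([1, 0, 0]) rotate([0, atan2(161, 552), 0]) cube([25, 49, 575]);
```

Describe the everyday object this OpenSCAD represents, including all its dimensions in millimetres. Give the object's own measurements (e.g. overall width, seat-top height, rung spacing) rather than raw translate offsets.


A sawhorse. A 60×844×73 mm beam (x, y, z) sits on two A-frame leg pairs. Each pair is two raked legs of 25×49 mm section (49 mm along y) splaying symmetrically in x. Each leg rises 552 mm vertically over 161 mm of horizontal reach and is 575 mm long along its own axis. Every leg's outer bottom edge rests on the floor and its outer top edge meets a bottom edge of the beam — the left legs (tilting toward +x) meet the beam's −x bottom edge, the right legs (their mirror images, tilting toward −x) meet its +x bottom edge — so the leg tops tuck under the beam, the beam's underside is 552 mm above the floor, and the feet are 382 mm apart outside-to-outside with the beam centred between them. The two leg pairs are set in 96 mm from either end of the beam.


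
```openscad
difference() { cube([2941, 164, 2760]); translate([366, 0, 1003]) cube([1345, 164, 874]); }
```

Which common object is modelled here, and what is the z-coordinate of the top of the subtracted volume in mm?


A wall with a window opening. The window head height is 1877 mm.

A wall with a rectangular opening subtracted — a window. Sill at z = 1003, opening 874 mm tall, so the head is at 1003 + 874 = 1877 mm.


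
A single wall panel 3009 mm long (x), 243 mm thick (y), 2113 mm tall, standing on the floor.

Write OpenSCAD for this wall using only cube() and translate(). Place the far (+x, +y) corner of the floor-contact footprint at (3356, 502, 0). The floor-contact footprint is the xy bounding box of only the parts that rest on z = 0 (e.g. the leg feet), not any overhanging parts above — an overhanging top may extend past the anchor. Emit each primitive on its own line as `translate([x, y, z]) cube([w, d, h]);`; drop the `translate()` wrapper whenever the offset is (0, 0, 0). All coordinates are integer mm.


translate([347, 259, 0]) cube([3009, 243, 2113]);


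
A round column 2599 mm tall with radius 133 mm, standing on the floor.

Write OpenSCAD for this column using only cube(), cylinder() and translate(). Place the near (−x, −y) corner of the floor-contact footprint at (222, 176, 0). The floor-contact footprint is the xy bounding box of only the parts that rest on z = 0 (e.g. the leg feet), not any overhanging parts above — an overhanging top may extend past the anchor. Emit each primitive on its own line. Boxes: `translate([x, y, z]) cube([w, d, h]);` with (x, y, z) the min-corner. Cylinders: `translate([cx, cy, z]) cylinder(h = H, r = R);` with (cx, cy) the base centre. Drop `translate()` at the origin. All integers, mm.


translate([355, 309, 0]) cylinder(h = 2599, r = 133);


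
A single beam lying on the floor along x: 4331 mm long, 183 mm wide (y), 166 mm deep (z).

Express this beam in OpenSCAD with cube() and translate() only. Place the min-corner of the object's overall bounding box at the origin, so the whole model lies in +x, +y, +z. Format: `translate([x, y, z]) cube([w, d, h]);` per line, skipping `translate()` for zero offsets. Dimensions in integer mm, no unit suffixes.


cube([4331, 183, 166]);


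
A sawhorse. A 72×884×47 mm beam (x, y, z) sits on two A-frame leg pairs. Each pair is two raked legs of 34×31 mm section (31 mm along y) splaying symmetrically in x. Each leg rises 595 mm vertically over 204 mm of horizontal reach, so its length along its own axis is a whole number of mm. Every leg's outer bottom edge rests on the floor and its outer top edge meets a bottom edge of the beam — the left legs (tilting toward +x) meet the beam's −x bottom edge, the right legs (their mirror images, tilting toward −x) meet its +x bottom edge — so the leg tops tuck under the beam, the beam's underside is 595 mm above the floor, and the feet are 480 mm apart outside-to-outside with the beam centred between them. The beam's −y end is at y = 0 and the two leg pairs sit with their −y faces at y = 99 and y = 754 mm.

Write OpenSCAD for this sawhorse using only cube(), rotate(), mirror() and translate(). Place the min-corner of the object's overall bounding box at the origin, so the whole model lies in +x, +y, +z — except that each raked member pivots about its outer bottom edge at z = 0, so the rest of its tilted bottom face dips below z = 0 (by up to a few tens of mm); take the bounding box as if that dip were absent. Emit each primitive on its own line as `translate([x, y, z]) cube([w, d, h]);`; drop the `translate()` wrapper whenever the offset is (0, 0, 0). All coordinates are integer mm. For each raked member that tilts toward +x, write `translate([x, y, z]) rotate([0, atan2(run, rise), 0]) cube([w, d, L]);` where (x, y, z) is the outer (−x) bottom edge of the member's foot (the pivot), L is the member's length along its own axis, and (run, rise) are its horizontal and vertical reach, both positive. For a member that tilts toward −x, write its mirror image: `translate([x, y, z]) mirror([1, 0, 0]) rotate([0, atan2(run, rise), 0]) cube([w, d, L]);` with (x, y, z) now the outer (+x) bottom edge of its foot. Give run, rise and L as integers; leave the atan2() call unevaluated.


// leg length = √(204² + 595²) = 629
// right-leg outer foot x = 2·204 + 72 = 480
// beam min-corner = (204, 0, 595)
translate([204, 0, 595]) cube([72, 884, 47]);
translate([0, 99, 0]) rotate([0, atan2(204, 595), 0]) cube([34, 31, 629]);
translate([480, 99, 0]) mirror([1, 0, 0]) rotate([0, atan2(204, 595), 0]) cube([34, 31, 629]);
translate([0, 754, 0]) rotate([0, atan2(204, 595), 0]) cube([34, 31, 629]);
translate([480, 754, 0]) mirror([1, 0, 0]) rotate([0, atan2(204, 595), 0]) cube([34, 31, 629]);


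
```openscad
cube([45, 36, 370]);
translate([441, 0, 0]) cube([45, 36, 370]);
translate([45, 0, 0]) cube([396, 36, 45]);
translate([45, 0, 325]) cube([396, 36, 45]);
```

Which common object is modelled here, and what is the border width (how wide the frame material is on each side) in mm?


A picture frame. The border width is 45 mm.

Four thin pieces enclosing a rectangular opening — a picture frame. The two full-height stiles are 370 mm tall; the top rail sits at z = 325 and is 45 mm tall, so the border above the opening is 370 − 325 = 45 mm, matching the stile x-width.


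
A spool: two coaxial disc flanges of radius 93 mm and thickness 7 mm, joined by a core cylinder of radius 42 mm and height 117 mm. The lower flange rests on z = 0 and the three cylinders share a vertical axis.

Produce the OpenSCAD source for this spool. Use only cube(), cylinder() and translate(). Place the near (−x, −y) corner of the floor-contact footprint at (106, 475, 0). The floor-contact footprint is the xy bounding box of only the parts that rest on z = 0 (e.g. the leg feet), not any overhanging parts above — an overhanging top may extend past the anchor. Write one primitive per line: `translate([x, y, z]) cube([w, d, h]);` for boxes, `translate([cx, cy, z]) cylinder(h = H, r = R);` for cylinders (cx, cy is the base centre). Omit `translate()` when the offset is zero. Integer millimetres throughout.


translate([199, 568, 0]) cylinder(h = 7, r = 93);
translate([199, 568, 7]) cylinder(h = 117, r = 42);
translate([199, 568, 124]) cylinder(h = 7, r = 93);


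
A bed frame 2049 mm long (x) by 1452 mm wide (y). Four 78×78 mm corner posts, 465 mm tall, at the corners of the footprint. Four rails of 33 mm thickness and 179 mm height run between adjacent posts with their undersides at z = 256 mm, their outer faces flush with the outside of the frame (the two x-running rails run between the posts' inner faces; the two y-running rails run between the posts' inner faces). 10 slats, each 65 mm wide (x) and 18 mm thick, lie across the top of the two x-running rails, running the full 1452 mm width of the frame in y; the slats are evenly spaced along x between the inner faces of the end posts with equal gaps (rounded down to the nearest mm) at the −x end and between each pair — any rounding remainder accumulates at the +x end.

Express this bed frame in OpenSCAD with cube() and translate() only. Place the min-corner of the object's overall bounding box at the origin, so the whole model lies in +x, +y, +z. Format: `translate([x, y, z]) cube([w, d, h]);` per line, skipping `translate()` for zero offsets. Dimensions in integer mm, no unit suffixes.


cube([78, 78, 465]);
translate([0, 1374, 0]) cube([78, 78, 465]);
translate([1971, 0, 0]) cube([78, 78, 465]);
translate([1971, 1374, 0]) cube([78, 78, 465]);
translate([78, 0, 256]) cube([1893, 33, 179]);
translate([78, 1419, 256]) cube([1893, 33, 179]);
translate([0, 78, 256]) cube([33, 1296, 179]);
translate([2016, 78, 256]) cube([33, 1296, 179]);
translate([191, 0, 435]) cube([65, 1452, 18]);
translate([369, 0, 435]) cube([65, 1452, 18]);
translate([547, 0, 435]) cube([65, 1452, 18]);
translate([725, 0, 435]) cube([65, 1452, 18]);
translate([903, 0, 435]) cube([65, 1452, 18]);
translate([1081, 0, 435]) cube([65, 1452, 18]);
translate([1259, 0, 435]) cube([65, 1452, 18]);
translate([1437, 0, 435]) cube([65, 1452, 18]);
translate([1615, 0, 435]) cube([65, 1452, 18]);
translate([1793, 0, 435]) cube([65, 1452, 18]);


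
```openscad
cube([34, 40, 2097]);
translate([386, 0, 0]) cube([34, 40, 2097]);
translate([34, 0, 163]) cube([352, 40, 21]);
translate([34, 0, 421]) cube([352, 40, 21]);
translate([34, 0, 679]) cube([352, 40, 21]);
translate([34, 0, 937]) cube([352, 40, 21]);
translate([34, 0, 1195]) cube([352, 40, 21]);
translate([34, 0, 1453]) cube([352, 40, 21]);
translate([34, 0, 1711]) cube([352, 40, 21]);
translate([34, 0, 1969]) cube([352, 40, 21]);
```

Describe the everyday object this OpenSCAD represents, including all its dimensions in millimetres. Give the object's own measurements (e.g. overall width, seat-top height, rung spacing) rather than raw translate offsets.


A straight ladder. Two 34×40 mm vertical rails, 2097 mm tall, stand 420 mm apart (outside-to-outside) with their front faces coplanar on the −y side. 8 rungs, each 40 mm deep and 21 mm tall, span between the inner faces of the rails, front faces flush with the rails. The lowest rung's underside is at z = 163 mm and rungs are spaced 258 mm apart (underside to underside).


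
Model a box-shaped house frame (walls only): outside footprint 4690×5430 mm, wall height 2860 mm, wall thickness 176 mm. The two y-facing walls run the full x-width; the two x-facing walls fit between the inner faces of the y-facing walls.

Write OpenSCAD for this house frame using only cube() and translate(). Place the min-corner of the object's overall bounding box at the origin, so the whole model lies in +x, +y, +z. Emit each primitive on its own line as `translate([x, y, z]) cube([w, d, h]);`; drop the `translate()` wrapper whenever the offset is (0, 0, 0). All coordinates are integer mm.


cube([4690, 176, 2860]);
translate([0, 5254, 0]) cube([4690, 176, 2860]);
translate([0, 176, 0]) cube([176, 5078, 2860]);
translate([4514, 176, 0]) cube([176, 5078, 2860]);


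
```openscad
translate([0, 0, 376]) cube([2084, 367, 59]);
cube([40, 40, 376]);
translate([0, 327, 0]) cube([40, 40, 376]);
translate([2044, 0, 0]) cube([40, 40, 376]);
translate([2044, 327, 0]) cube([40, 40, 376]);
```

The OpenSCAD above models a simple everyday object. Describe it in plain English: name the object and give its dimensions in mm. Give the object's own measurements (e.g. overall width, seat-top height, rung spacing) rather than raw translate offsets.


A bench: a 2084×367 mm seat slab, 59 mm thick, top at z = 435 mm, on four 40×40 mm square legs flush with the seat corners and standing on z = 0.


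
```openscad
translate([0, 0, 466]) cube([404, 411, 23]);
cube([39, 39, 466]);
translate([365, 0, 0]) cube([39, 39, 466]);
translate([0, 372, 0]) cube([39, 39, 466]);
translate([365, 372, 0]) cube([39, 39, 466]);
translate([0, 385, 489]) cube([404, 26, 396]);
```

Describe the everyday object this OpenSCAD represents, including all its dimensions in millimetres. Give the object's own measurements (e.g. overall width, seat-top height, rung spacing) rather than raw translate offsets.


A chair. The seat is a 404×411×23 mm slab with its top at z = 489 mm, on four 39×39 mm corner legs (flush with the seat edges, standing on z = 0). A flat backrest 26 mm thick, 396 mm tall, spans the full seat width and rises from the seat top along its +y edge, rear face flush with the rear of the seat.


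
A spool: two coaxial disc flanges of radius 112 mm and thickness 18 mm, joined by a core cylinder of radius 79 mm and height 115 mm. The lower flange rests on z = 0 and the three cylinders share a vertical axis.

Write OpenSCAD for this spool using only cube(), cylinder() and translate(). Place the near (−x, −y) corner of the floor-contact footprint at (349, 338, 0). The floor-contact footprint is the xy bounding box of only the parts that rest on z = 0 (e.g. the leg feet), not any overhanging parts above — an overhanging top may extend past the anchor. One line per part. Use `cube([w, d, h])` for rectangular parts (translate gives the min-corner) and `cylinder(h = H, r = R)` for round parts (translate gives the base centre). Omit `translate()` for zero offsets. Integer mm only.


translate([461, 450, 0]) cylinder(h = 18, r = 112);
translate([461, 450, 18]) cylinder(h = 115, r = 79);
translate([461, 450, 133]) cylinder(h = 18, r = 112);


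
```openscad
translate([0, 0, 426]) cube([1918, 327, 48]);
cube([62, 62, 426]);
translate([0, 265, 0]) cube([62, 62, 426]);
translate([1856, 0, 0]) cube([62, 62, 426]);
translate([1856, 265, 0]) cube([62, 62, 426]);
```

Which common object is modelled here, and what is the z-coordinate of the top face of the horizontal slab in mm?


A bench. The seat-top height is 474 mm.

A long slab on four corner posts — a bench. The slab sits at z = 426 with thickness 48, so the top is 426 + 48 = 474 mm.


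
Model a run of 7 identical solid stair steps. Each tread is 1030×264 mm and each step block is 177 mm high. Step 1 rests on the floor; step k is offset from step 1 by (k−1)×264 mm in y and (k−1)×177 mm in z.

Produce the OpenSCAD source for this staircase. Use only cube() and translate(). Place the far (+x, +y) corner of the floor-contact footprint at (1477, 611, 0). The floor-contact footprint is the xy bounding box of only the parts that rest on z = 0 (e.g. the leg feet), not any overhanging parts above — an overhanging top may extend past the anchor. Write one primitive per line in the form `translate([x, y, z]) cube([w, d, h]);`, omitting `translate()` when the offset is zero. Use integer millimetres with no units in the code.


translate([447, 347, 0]) cube([1030, 264, 177]);
translate([447, 611, 177]) cube([1030, 264, 177]);
translate([447, 875, 354]) cube([1030, 264, 177]);
translate([447, 1139, 531]) cube([1030, 264, 177]);
translate([447, 1403, 708]) cube([1030, 264, 177]);
translate([447, 1667, 885]) cube([1030, 264, 177]);
translate([447, 1931, 1062]) cube([1030, 264, 177]);


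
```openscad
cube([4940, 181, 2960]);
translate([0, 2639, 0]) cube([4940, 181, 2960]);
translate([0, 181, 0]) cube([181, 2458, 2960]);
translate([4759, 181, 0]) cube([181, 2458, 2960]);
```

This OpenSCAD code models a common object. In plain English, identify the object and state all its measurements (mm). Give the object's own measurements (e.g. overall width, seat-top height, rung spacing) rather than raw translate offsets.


The wall frame of a small rectangular building: four walls, each 2960 mm tall and 181 mm thick, enclosing a footprint 4940 mm (x) by 2820 mm (y) outside-to-outside, with no floor or roof. The front and back walls (the −y and +y sides) span the full width; the two side walls fit between them.


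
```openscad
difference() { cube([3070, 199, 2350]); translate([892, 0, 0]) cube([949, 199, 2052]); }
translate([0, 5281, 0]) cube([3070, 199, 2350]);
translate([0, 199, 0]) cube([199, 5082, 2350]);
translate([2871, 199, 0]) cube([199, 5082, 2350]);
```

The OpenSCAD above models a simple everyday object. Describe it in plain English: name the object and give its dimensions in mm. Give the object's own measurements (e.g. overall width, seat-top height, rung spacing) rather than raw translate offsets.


A single room: four walls, each 2350 mm tall and 199 mm thick, enclosing an outside footprint 3070×5480 mm (x × y), no floor or roof. The front and back walls (−y and +y sides) run the full x-width; the side walls fit between their inner faces. A door opening 949 mm wide and 2052 mm tall is cut through the front wall from the floor up, its −x edge 892 mm from the wall's −x end.


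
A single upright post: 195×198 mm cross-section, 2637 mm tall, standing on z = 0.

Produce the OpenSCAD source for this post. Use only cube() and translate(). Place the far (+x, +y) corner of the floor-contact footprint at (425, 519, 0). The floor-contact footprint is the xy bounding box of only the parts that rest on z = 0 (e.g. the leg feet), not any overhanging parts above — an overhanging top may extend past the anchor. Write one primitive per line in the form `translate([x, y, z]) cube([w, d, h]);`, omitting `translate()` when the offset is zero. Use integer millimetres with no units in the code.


translate([230, 321, 0]) cube([195, 198, 2637]);


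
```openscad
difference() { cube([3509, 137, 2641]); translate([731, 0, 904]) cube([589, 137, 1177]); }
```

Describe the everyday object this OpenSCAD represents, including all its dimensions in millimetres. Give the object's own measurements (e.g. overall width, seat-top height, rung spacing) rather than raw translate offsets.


A wall 3509 mm long (x), 137 mm thick (y), 2641 mm tall, with a rectangular window opening cut through it. The opening is 589 mm wide and 1177 mm tall; its sill is at z = 904 mm and its near (−x) edge is 731 mm from the wall's −x end. The opening passes through the full wall thickness.


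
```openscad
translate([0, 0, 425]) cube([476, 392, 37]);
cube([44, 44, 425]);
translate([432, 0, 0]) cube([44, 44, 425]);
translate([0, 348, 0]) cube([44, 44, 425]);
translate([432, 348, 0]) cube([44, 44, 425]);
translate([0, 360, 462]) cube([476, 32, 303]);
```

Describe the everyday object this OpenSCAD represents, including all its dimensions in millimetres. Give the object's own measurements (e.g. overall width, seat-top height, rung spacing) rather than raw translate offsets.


A chair. The seat is a 476×392×37 mm slab with its top at z = 462 mm, on four 44×44 mm corner legs (flush with the seat edges, standing on z = 0). A flat backrest 32 mm thick, 303 mm tall, spans the full seat width and rises from the seat top along its +y edge, rear face flush with the rear of the seat.


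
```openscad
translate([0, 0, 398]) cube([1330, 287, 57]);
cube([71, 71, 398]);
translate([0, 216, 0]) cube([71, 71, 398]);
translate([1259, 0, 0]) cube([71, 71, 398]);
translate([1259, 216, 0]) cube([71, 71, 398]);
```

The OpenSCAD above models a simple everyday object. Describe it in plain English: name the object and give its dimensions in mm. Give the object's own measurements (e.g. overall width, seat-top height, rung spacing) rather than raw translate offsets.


A bench: a 1330×287 mm seat slab, 57 mm thick, top at z = 455 mm, on four 71×71 mm square legs flush with the seat corners and standing on z = 0.


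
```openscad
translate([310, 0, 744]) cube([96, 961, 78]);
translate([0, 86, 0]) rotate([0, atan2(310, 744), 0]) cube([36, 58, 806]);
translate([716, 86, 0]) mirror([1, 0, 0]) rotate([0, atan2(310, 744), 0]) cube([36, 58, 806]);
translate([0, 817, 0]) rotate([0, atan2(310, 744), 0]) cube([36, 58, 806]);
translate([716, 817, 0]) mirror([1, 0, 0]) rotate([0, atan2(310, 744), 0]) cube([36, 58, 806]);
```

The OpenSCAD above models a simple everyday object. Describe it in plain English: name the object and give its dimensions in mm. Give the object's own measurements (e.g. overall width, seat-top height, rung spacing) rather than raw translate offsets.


A sawhorse. A 96×961×78 mm beam (x, y, z) sits on two A-frame leg pairs. Each pair is two raked legs of 36×58 mm section (58 mm along y) splaying symmetrically in x. Each leg rises 744 mm vertically over 310 mm of horizontal reach and is 806 mm long along its own axis. Every leg's outer bottom edge rests on the floor and its outer top edge meets a bottom edge of the beam — the left legs (tilting toward +x) meet the beam's −x bottom edge, the right legs (their mirror images, tilting toward −x) meet its +x bottom edge — so the leg tops tuck under the beam, the beam's underside is 744 mm above the floor, and the feet are 716 mm apart outside-to-outside with the beam centred between them. The two leg pairs are set in 86 mm from either end of the beam.


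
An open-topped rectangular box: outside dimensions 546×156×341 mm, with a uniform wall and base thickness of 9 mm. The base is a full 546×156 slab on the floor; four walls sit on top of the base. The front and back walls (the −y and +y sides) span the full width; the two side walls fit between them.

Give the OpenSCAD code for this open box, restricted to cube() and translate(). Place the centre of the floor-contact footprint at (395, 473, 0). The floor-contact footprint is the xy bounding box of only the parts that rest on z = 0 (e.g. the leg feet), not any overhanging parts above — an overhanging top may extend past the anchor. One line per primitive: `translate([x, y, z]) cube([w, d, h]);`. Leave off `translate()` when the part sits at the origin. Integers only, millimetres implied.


translate([122, 395, 0]) cube([546, 156, 9]);
translate([122, 395, 9]) cube([546, 9, 332]);
translate([122, 542, 9]) cube([546, 9, 332]);
translate([122, 404, 9]) cube([9, 138, 332]);
translate([659, 404, 9]) cube([9, 138, 332]);


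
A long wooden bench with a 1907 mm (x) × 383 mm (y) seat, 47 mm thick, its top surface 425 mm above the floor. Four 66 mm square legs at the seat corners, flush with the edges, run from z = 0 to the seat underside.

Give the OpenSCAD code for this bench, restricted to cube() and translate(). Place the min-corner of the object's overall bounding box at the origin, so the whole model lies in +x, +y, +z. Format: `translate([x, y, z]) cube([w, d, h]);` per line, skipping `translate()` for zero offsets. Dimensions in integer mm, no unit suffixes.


translate([0, 0, 378]) cube([1907, 383, 47]);
cube([66, 66, 378]);
translate([0, 317, 0]) cube([66, 66, 378]);
translate([1841, 0, 0]) cube([66, 66, 378]);
translate([1841, 317, 0]) cube([66, 66, 378]);


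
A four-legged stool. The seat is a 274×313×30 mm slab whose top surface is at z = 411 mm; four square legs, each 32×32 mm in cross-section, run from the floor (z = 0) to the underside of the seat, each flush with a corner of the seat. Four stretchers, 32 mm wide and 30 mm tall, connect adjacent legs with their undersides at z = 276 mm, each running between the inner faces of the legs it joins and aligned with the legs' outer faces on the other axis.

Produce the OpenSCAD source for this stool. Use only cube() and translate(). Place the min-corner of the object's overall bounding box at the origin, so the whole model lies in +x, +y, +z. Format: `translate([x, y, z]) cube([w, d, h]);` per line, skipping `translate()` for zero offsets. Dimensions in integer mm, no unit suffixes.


translate([0, 0, 381]) cube([274, 313, 30]);
cube([32, 32, 381]);
translate([242, 0, 0]) cube([32, 32, 381]);
translate([0, 281, 0]) cube([32, 32, 381]);
translate([242, 281, 0]) cube([32, 32, 381]);
translate([32, 0, 276]) cube([210, 32, 30]);
translate([32, 281, 276]) cube([210, 32, 30]);
translate([0, 32, 276]) cube([32, 249, 30]);
translate([242, 32, 276]) cube([32, 249, 30]);


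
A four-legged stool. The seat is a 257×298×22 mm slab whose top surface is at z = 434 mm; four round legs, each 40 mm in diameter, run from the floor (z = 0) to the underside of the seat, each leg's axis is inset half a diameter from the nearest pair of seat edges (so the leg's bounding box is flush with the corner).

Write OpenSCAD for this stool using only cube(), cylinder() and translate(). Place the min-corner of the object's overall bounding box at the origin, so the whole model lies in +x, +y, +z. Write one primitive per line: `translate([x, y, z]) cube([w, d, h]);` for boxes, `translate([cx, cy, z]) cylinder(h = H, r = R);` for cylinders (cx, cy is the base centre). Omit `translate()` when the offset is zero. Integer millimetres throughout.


translate([0, 0, 412]) cube([257, 298, 22]);
translate([20, 20, 0]) cylinder(h = 412, r = 20);
translate([237, 20, 0]) cylinder(h = 412, r = 20);
translate([20, 278, 0]) cylinder(h = 412, r = 20);
translate([237, 278, 0]) cylinder(h = 412, r = 20);


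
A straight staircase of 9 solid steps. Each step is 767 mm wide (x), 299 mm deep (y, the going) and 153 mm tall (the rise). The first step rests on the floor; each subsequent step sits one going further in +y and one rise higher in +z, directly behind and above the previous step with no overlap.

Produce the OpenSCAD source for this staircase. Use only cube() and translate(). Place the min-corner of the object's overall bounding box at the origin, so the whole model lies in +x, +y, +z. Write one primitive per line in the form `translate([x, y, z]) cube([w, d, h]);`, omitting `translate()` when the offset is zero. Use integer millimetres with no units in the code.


cube([767, 299, 153]);
translate([0, 299, 153]) cube([767, 299, 153]);
translate([0, 598, 306]) cube([767, 299, 153]);
translate([0, 897, 459]) cube([767, 299, 153]);
translate([0, 1196, 612]) cube([767, 299, 153]);
translate([0, 1495, 765]) cube([767, 299, 153]);
translate([0, 1794, 918]) cube([767, 299, 153]);
translate([0, 2093, 1071]) cube([767, 299, 153]);
translate([0, 2392, 1224]) cube([767, 299, 153]);


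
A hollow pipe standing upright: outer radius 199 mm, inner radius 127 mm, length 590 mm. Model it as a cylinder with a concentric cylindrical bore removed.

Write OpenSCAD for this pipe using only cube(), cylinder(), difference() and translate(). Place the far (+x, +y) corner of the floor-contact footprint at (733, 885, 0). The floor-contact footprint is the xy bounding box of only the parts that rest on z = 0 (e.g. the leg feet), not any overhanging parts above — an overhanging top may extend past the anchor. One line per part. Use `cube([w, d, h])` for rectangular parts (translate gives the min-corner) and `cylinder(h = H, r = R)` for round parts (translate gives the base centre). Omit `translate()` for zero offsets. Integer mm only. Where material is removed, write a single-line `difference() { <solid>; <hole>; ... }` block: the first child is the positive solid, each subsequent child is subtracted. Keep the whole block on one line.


difference() { translate([534, 686, 0]) cylinder(h = 590, r = 199); translate([534, 686, 0]) cylinder(h = 590, r = 127); }


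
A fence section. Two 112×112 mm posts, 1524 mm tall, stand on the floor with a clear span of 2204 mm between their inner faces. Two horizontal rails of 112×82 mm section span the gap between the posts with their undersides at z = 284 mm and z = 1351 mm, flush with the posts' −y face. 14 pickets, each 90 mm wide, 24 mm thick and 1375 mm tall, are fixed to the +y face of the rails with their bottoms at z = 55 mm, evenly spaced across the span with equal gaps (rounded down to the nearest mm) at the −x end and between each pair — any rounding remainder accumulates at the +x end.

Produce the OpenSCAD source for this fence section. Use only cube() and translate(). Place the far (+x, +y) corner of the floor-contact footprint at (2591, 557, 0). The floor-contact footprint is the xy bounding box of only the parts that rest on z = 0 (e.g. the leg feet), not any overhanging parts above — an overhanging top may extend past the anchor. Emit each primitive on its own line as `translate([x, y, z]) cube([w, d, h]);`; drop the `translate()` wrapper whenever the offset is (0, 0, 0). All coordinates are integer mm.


translate([163, 445, 0]) cube([112, 112, 1524]);
translate([2479, 445, 0]) cube([112, 112, 1524]);
translate([275, 445, 284]) cube([2204, 112, 82]);
translate([275, 445, 1351]) cube([2204, 112, 82]);
translate([337, 557, 55]) cube([90, 24, 1375]);
translate([489, 557, 55]) cube([90, 24, 1375]);
translate([641, 557, 55]) cube([90, 24, 1375]);
translate([793, 557, 55]) cube([90, 24, 1375]);
translate([945, 557, 55]) cube([90, 24, 1375]);
translate([1097, 557, 55]) cube([90, 24, 1375]);
translate([1249, 557, 55]) cube([90, 24, 1375]);
translate([1401, 557, 55]) cube([90, 24, 1375]);
translate([1553, 557, 55]) cube([90, 24, 1375]);
translate([1705, 557, 55]) cube([90, 24, 1375]);
translate([1857, 557, 55]) cube([90, 24, 1375]);
translate([2009, 557, 55]) cube([90, 24, 1375]);
translate([2161, 557, 55]) cube([90, 24, 1375]);
translate([2313, 557, 55]) cube([90, 24, 1375]);


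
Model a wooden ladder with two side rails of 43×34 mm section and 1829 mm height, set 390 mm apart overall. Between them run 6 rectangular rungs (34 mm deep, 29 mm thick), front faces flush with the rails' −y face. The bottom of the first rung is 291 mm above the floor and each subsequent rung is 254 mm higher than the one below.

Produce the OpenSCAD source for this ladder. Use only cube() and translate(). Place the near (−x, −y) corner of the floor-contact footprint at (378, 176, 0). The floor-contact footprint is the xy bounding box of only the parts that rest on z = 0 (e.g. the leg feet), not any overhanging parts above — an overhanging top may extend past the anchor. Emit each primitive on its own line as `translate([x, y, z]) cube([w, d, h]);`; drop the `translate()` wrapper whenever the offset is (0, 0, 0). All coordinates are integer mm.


// rung span = 390 - 2*43 = 304
// rung[k] z = 291 + k*254
translate([378, 176, 0]) cube([43, 34, 1829]);
translate([725, 176, 0]) cube([43, 34, 1829]);
translate([421, 176, 291]) cube([304, 34, 29]);
translate([421, 176, 545]) cube([304, 34, 29]);
translate([421, 176, 799]) cube([304, 34, 29]);
translate([421, 176, 1053]) cube([304, 34, 29]);
translate([421, 176, 1307]) cube([304, 34, 29]);
translate([421, 176, 1561]) cube([304, 34, 29]);


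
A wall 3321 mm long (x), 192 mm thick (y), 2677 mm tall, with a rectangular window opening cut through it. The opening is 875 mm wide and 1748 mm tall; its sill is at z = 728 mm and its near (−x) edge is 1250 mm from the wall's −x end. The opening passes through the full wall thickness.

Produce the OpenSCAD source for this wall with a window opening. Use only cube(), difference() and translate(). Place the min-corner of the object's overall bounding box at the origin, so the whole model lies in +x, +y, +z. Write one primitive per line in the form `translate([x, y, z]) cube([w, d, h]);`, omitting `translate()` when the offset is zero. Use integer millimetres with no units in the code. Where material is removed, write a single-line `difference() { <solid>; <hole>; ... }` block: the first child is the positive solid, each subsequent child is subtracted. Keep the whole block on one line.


difference() { cube([3321, 192, 2677]); translate([1250, 0, 728]) cube([875, 192, 1748]); }


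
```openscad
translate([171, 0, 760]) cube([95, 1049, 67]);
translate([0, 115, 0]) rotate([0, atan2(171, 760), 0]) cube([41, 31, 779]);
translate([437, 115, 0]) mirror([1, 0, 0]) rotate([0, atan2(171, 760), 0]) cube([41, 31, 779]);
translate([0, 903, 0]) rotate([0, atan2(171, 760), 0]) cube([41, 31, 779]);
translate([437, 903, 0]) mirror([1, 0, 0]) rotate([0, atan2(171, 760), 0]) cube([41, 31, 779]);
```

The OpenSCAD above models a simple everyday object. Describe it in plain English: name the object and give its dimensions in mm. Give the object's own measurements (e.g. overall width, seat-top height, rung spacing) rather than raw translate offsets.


A sawhorse. A 95×1049×67 mm beam (x, y, z) sits on two A-frame leg pairs. Each pair is two raked legs of 41×31 mm section (31 mm along y) splaying symmetrically in x. Each leg rises 760 mm vertically over 171 mm of horizontal reach and is 779 mm long along its own axis. Every leg's outer bottom edge rests on the floor and its outer top edge meets a bottom edge of the beam — the left legs (tilting toward +x) meet the beam's −x bottom edge, the right legs (their mirror images, tilting toward −x) meet its +x bottom edge — so the leg tops tuck under the beam, the beam's underside is 760 mm above the floor, and the feet are 437 mm apart outside-to-outside with the beam centred between them. The two leg pairs are set in 115 mm from either end of the beam.


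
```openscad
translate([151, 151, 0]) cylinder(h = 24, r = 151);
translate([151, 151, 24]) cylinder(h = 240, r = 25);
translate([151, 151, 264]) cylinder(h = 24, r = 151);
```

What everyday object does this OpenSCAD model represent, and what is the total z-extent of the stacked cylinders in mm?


A spool. The overall height is 288 mm.

Three coaxial cylinders, large–small–large — a spool. Two 24 mm flanges and a 240 mm core give 24 + 240 + 24 = 288 mm.


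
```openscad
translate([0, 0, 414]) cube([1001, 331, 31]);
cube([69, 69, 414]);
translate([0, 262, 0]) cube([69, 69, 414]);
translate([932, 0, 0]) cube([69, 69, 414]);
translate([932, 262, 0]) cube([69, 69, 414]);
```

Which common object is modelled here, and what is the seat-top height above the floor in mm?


A bench. The seat-top height is 445 mm.

A long slab on four corner posts — a bench. The slab sits at z = 414 with thickness 31, so the top is 414 + 31 = 445 mm.


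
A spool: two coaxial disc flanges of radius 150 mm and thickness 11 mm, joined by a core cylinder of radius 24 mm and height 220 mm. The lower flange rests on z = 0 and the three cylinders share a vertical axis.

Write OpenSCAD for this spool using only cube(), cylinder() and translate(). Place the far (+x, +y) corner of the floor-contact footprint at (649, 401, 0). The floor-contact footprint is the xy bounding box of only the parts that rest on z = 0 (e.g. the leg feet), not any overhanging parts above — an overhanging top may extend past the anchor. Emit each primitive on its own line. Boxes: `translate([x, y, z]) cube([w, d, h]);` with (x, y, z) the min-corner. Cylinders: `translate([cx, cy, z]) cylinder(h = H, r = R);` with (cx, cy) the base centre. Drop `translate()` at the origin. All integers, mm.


translate([499, 251, 0]) cylinder(h = 11, r = 150);
translate([499, 251, 11]) cylinder(h = 220, r = 24);
translate([499, 251, 231]) cylinder(h = 11, r = 150);


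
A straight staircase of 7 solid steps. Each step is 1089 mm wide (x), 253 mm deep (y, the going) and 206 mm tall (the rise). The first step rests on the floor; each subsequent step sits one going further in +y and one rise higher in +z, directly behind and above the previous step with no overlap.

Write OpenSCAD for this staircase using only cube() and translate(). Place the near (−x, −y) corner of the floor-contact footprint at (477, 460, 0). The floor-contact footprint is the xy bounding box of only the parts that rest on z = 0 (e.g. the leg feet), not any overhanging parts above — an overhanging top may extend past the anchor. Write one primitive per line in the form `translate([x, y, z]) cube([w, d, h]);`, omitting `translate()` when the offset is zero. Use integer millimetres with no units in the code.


translate([477, 460, 0]) cube([1089, 253, 206]);
translate([477, 713, 206]) cube([1089, 253, 206]);
translate([477, 966, 412]) cube([1089, 253, 206]);
translate([477, 1219, 618]) cube([1089, 253, 206]);
translate([477, 1472, 824]) cube([1089, 253, 206]);
translate([477, 1725, 1030]) cube([1089, 253, 206]);
translate([477, 1978, 1236]) cube([1089, 253, 206]);


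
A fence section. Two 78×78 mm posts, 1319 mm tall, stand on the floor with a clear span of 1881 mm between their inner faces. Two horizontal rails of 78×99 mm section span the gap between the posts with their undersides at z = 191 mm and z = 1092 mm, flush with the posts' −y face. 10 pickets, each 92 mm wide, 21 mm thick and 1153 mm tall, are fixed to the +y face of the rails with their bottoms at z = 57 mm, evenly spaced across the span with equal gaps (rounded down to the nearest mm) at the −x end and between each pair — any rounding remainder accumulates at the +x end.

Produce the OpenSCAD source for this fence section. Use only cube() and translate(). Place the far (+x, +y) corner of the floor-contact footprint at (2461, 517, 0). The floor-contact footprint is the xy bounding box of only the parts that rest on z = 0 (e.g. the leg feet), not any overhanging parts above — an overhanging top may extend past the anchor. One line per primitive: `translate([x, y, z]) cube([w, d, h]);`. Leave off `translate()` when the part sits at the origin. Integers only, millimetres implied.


translate([424, 439, 0]) cube([78, 78, 1319]);
translate([2383, 439, 0]) cube([78, 78, 1319]);
translate([502, 439, 191]) cube([1881, 78, 99]);
translate([502, 439, 1092]) cube([1881, 78, 99]);
translate([589, 517, 57]) cube([92, 21, 1153]);
translate([768, 517, 57]) cube([92, 21, 1153]);
translate([947, 517, 57]) cube([92, 21, 1153]);
translate([1126, 517, 57]) cube([92, 21, 1153]);
translate([1305, 517, 57]) cube([92, 21, 1153]);
translate([1484, 517, 57]) cube([92, 21, 1153]);
translate([1663, 517, 57]) cube([92, 21, 1153]);
translate([1842, 517, 57]) cube([92, 21, 1153]);
translate([2021, 517, 57]) cube([92, 21, 1153]);
translate([2200, 517, 57]) cube([92, 21, 1153]);


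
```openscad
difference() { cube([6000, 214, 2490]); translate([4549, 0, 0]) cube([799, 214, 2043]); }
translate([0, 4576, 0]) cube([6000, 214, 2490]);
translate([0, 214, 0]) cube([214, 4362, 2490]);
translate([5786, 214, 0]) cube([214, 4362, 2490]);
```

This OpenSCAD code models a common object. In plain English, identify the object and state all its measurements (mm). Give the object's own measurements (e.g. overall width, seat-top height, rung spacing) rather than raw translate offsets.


A single room: four walls, each 2490 mm tall and 214 mm thick, enclosing an outside footprint 6000×4790 mm (x × y), no floor or roof. The front and back walls (−y and +y sides) run the full x-width; the side walls fit between their inner faces. A door opening 799 mm wide and 2043 mm tall is cut through the front wall from the floor up, its −x edge 4549 mm from the wall's −x end.


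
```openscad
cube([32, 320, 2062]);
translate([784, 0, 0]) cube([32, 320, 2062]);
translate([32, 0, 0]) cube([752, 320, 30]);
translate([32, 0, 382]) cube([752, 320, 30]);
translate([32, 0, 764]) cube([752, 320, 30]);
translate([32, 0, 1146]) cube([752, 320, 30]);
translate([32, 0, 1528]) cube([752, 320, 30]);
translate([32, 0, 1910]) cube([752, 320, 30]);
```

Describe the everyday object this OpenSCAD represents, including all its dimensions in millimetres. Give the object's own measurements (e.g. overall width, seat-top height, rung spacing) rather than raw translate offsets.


An open bookshelf. Two side panels, each 32 mm thick, 320 mm deep and 2062 mm tall, stand 816 mm apart (outside-to-outside). Between them sit 6 shelves, each 30 mm thick and 320 mm deep, spanning the full gap between the sides. The bottom shelf rests on the floor (its underside at z = 0) and the clear gap between one shelf's top and the next shelf's underside is 352 mm.
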